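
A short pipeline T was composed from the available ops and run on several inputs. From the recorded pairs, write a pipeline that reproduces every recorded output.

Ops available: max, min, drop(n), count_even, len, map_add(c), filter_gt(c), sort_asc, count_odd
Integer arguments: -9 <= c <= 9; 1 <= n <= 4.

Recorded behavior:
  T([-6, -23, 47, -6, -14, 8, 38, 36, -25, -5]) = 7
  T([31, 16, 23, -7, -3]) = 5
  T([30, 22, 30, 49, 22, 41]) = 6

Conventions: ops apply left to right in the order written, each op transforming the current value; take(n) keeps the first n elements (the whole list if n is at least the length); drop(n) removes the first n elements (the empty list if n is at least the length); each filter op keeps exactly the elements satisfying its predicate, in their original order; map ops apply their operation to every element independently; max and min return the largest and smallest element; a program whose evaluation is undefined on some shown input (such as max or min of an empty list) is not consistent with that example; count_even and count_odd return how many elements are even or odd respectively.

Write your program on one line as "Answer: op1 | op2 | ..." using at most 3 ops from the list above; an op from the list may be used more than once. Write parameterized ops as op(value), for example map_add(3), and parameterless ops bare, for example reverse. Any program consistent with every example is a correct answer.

map_add(5) | filter_gt(-4) | len

Check, running the answer program on each example:
  [-6, -23, 47, -6, -14, 8, 38, 36, -25, -5] -> [-1, -18, 52, -1, -9, 13, 43, 41, -20, 0] -> [-1, 52, -1, 13, 43, 41, 0] -> 7
  [31, 16, 23, -7, -3] -> [36, 21, 28, -2, 2] -> [36, 21, 28, -2, 2] -> 5
  [30, 22, 30, 49, 22, 41] -> [35, 27, 35, 54, 27, 46] -> [35, 27, 35, 54, 27, 46] -> 6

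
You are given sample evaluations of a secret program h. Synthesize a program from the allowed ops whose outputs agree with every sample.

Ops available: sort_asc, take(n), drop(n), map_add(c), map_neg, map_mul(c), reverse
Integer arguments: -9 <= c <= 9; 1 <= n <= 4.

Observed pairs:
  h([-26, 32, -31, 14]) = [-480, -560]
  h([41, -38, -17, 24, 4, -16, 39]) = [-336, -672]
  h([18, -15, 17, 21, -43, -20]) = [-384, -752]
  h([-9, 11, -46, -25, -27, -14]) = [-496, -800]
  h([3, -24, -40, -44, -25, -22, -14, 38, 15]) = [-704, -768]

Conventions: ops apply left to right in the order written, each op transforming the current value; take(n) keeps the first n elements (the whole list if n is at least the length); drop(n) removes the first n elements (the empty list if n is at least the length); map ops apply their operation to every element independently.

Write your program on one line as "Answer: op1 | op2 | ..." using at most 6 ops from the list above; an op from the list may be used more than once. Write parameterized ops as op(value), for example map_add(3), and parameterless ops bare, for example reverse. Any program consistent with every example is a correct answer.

map_add(-4) | sort_asc | take(2) | map_mul(-4) | sort_asc | map_mul(-4)

Check, running the answer program on each example:
  [-26, 32, -31, 14] -> [-30, 28, -35, 10] -> [-35, -30, 10, 28] -> [-35, -30] -> [140, 120] -> [120, 140] -> [-480, -560]
  [41, -38, -17, 24, 4, -16, 39] -> [37, -42, -21, 20, 0, -20, 35] -> [-42, -21, -20, 0, 20, 35, 37] -> [-42, -21] -> [168, 84] -> [84, 168] -> [-336, -672]
  [18, -15, 17, 21, -43, -20] -> [14, -19, 13, 17, -47, -24] -> [-47, -24, -19, 13, 14, 17] -> [-47, -24] -> [188, 96] -> [96, 188] -> [-384, -752]
  [-9, 11, -46, -25, -27, -14] -> [-13, 7, -50, -29, -31, -18] -> [-50, -31, -29, -18, -13, 7] -> [-50, -31] -> [200, 124] -> [124, 200] -> [-496, -800]
  [3, -24, -40, -44, -25, -22, -14, 38, 15] -> [-1, -28, -44, -48, -29, -26, -18, 34, 11] -> [-48, -44, -29, -28, -26, -18, -1, 11, 34] -> [-48, -44] -> [192, 176] -> [176, 192] -> [-704, -768]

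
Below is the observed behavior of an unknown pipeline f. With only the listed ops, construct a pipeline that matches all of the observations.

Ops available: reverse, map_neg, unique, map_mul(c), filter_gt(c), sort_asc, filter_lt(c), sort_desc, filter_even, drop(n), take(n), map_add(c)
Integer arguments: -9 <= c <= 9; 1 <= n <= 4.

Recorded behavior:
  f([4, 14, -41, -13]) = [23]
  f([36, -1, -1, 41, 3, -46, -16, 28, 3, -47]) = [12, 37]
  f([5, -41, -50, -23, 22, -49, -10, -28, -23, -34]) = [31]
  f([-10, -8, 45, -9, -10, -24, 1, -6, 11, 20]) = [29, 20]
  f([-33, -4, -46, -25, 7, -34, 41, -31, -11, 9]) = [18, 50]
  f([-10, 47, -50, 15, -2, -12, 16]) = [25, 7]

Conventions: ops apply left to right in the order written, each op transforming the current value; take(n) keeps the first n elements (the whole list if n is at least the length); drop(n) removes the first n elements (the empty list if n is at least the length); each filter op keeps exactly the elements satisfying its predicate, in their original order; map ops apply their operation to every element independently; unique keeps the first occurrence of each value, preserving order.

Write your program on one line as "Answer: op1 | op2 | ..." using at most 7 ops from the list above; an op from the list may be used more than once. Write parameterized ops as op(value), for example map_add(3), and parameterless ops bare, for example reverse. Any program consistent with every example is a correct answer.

map_add(2) | drop(1) | filter_gt(-4) | map_add(7) | reverse | take(2)

Check, running the answer program on each example:
  [4, 14, -41, -13] -> [6, 16, -39, -11] -> [16, -39, -11] -> [16] -> [23] -> [23] -> [23]
  [36, -1, -1, 41, 3, -46, -16, 28, 3, -47] -> [38, 1, 1, 43, 5, -44, -14, 30, 5, -45] -> [1, 1, 43, 5, -44, -14, 30, 5, -45] -> [1, 1, 43, 5, 30, 5] -> [8, 8, 50, 12, 37, 12] -> [12, 37, 12, 50, 8, 8] -> [12, 37]
  [5, -41, -50, -23, 22, -49, -10, -28, -23, -34] -> [7, -39, -48, -21, 24, -47, -8, -26, -21, -32] -> [-39, -48, -21, 24, -47, -8, -26, -21, -32] -> [24] -> [31] -> [31] -> [31]
  [-10, -8, 45, -9, -10, -24, 1, -6, 11, 20] -> [-8, -6, 47, -7, -8, -22, 3, -4, 13, 22] -> [-6, 47, -7, -8, -22, 3, -4, 13, 22] -> [47, 3, 13, 22] -> [54, 10, 20, 29] -> [29, 20, 10, 54] -> [29, 20]
  [-33, -4, -46, -25, 7, -34, 41, -31, -11, 9] -> [-31, -2, -44, -23, 9, -32, 43, -29, -9, 11] -> [-2, -44, -23, 9, -32, 43, -29, -9, 11] -> [-2, 9, 43, 11] -> [5, 16, 50, 18] -> [18, 50, 16, 5] -> [18, 50]
  [-10, 47, -50, 15, -2, -12, 16] -> [-8, 49, -48, 17, 0, -10, 18] -> [49, -48, 17, 0, -10, 18] -> [49, 17, 0, 18] -> [56, 24, 7, 25] -> [25, 7, 24, 56] -> [25, 7]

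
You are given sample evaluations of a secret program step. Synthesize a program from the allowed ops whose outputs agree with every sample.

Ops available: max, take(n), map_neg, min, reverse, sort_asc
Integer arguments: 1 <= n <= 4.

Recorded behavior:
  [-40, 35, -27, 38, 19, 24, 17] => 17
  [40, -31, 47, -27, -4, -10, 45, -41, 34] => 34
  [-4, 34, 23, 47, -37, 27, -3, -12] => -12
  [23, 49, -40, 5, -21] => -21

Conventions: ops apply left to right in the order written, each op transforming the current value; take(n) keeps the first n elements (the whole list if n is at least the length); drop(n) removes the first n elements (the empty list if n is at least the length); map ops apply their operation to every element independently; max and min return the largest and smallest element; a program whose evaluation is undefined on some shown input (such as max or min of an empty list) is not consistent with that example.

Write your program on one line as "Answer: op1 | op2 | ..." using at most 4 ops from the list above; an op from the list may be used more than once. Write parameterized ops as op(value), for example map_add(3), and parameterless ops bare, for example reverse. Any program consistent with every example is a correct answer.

reverse | take(1) | min

Check, running the answer program on each example:
  [-40, 35, -27, 38, 19, 24, 17] -> [17, 24, 19, 38, -27, 35, -40] -> [17] -> 17
  [40, -31, 47, -27, -4, -10, 45, -41, 34] -> [34, -41, 45, -10, -4, -27, 47, -31, 40] -> [34] -> 34
  [-4, 34, 23, 47, -37, 27, -3, -12] -> [-12, -3, 27, -37, 47, 23, 34, -4] -> [-12] -> -12
  [23, 49, -40, 5, -21] -> [-21, 5, -40, 49, 23] -> [-21] -> -21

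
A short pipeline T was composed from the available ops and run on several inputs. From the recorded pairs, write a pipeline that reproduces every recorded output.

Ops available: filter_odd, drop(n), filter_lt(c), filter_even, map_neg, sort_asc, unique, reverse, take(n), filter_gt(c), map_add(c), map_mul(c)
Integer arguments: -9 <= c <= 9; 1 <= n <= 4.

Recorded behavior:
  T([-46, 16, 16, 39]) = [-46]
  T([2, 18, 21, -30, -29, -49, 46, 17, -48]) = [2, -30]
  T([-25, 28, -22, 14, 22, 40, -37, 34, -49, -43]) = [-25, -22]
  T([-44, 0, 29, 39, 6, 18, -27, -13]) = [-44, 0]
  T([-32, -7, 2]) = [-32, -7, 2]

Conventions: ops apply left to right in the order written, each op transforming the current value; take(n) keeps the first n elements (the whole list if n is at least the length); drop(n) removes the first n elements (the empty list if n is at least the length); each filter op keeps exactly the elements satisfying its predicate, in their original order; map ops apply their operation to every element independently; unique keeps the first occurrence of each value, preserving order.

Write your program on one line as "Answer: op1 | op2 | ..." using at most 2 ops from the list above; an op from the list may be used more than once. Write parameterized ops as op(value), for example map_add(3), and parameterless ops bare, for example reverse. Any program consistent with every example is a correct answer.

take(4) | filter_lt(9)

Check, running the answer program on each example:
  [-46, 16, 16, 39] -> [-46, 16, 16, 39] -> [-46]
  [2, 18, 21, -30, -29, -49, 46, 17, -48] -> [2, 18, 21, -30] -> [2, -30]
  [-25, 28, -22, 14, 22, 40, -37, 34, -49, -43] -> [-25, 28, -22, 14] -> [-25, -22]
  [-44, 0, 29, 39, 6, 18, -27, -13] -> [-44, 0, 29, 39] -> [-44, 0]
  [-32, -7, 2] -> [-32, -7, 2] -> [-32, -7, 2]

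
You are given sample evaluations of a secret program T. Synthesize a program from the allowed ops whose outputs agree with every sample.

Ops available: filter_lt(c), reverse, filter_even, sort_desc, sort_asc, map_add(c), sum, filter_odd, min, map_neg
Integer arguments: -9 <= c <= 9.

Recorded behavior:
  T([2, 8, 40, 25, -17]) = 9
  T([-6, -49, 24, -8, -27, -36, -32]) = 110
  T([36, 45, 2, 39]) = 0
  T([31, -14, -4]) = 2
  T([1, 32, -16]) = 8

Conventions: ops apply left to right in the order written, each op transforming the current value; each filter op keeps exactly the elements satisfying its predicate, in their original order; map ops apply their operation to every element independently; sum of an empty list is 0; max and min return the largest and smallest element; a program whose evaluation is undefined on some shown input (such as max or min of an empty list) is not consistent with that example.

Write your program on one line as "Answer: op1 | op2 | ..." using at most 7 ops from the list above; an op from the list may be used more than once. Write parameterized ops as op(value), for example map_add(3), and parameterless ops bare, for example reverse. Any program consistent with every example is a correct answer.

filter_lt(-2) | map_add(8) | sort_desc | map_neg | sort_desc | sum

Check, running the answer program on each example:
  [2, 8, 40, 25, -17] -> [-17] -> [-9] -> [-9] -> [9] -> [9] -> 9
  [-6, -49, 24, -8, -27, -36, -32] -> [-6, -49, -8, -27, -36, -32] -> [2, -41, 0, -19, -28, -24] -> [2, 0, -19, -24, -28, -41] -> [-2, 0, 19, 24, 28, 41] -> [41, 28, 24, 19, 0, -2] -> 110
  [36, 45, 2, 39] -> [] -> [] -> [] -> [] -> [] -> 0
  [31, -14, -4] -> [-14, -4] -> [-6, 4] -> [4, -6] -> [-4, 6] -> [6, -4] -> 2
  [1, 32, -16] -> [-16] -> [-8] -> [-8] -> [8] -> [8] -> 8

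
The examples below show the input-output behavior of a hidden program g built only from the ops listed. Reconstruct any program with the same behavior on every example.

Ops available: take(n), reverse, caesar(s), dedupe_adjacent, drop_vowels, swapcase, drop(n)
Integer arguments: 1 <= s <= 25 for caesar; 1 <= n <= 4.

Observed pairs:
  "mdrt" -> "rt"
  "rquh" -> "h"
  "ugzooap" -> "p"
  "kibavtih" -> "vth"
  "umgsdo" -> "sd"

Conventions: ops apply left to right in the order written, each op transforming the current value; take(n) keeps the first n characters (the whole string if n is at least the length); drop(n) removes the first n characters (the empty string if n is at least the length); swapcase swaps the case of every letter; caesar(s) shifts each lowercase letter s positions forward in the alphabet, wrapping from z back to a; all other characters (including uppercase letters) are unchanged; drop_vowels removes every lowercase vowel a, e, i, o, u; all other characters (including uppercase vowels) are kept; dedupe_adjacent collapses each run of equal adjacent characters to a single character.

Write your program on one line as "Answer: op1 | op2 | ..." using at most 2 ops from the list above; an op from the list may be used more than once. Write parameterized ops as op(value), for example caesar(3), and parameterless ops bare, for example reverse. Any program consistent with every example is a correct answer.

drop_vowels | drop(2)

Check, running the answer program on each example:
  "mdrt" -> "mdrt" -> "rt"
  "rquh" -> "rqh" -> "h"
  "ugzooap" -> "gzp" -> "p"
  "kibavtih" -> "kbvth" -> "vth"
  "umgsdo" -> "mgsd" -> "sd"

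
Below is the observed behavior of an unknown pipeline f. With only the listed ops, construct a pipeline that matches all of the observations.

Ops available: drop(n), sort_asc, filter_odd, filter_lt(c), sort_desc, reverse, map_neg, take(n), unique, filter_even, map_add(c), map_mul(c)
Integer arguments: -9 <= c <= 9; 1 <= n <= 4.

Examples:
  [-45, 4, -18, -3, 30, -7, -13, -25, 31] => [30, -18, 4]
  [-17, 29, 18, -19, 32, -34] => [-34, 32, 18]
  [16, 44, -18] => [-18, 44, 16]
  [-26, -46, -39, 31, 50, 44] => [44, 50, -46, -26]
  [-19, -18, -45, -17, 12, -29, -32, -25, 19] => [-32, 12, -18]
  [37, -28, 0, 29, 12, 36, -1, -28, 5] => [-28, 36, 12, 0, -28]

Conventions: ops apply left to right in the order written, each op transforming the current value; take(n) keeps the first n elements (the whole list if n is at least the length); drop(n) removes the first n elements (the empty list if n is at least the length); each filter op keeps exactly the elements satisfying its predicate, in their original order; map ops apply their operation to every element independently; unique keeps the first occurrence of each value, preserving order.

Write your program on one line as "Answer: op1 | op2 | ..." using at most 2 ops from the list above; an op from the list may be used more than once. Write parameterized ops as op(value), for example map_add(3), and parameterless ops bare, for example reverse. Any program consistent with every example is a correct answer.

reverse | filter_even

Check, running the answer program on each example:
  [-45, 4, -18, -3, 30, -7, -13, -25, 31] -> [31, -25, -13, -7, 30, -3, -18, 4, -45] -> [30, -18, 4]
  [-17, 29, 18, -19, 32, -34] -> [-34, 32, -19, 18, 29, -17] -> [-34, 32, 18]
  [16, 44, -18] -> [-18, 44, 16] -> [-18, 44, 16]
  [-26, -46, -39, 31, 50, 44] -> [44, 50, 31, -39, -46, -26] -> [44, 50, -46, -26]
  [-19, -18, -45, -17, 12, -29, -32, -25, 19] -> [19, -25, -32, -29, 12, -17, -45, -18, -19] -> [-32, 12, -18]
  [37, -28, 0, 29, 12, 36, -1, -28, 5] -> [5, -28, -1, 36, 12, 29, 0, -28, 37] -> [-28, 36, 12, 0, -28]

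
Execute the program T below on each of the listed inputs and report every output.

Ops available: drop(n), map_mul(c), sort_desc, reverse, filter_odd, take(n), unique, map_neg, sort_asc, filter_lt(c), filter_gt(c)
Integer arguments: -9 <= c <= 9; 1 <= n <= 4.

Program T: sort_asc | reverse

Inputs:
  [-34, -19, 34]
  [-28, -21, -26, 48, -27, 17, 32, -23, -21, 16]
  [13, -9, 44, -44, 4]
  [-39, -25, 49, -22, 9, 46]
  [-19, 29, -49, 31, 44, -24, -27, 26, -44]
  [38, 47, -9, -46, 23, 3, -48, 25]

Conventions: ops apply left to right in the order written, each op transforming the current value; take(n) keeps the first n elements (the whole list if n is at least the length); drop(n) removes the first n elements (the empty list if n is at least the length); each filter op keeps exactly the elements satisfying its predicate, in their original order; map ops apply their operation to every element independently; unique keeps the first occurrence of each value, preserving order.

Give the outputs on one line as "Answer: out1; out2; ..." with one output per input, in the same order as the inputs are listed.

Execution, op by op:
  [-34, -19, 34] -> [-34, -19, 34] -> [34, -19, -34]
  [-28, -21, -26, 48, -27, 17, 32, -23, -21, 16] -> [-28, -27, -26, -23, -21, -21, 16, 17, 32, 48] -> [48, 32, 17, 16, -21, -21, -23, -26, -27, -28]
  [13, -9, 44, -44, 4] -> [-44, -9, 4, 13, 44] -> [44, 13, 4, -9, -44]
  [-39, -25, 49, -22, 9, 46] -> [-39, -25, -22, 9, 46, 49] -> [49, 46, 9, -22, -25, -39]
  [-19, 29, -49, 31, 44, -24, -27, 26, -44] -> [-49, -44, -27, -24, -19, 26, 29, 31, 44] -> [44, 31, 29, 26, -19, -24, -27, -44, -49]
  [38, 47, -9, -46, 23, 3, -48, 25] -> [-48, -46, -9, 3, 23, 25, 38, 47] -> [47, 38, 25, 23, 3, -9, -46, -48]

[34, -19, -34]; [48, 32, 17, 16, -21, -21, -23, -26, -27, -28]; [44, 13, 4, -9, -44]; [49, 46, 9, -22, -25, -39]; [44, 31, 29, 26, -19, -24, -27, -44, -49]; [47, 38, 25, 23, 3, -9, -46, -48]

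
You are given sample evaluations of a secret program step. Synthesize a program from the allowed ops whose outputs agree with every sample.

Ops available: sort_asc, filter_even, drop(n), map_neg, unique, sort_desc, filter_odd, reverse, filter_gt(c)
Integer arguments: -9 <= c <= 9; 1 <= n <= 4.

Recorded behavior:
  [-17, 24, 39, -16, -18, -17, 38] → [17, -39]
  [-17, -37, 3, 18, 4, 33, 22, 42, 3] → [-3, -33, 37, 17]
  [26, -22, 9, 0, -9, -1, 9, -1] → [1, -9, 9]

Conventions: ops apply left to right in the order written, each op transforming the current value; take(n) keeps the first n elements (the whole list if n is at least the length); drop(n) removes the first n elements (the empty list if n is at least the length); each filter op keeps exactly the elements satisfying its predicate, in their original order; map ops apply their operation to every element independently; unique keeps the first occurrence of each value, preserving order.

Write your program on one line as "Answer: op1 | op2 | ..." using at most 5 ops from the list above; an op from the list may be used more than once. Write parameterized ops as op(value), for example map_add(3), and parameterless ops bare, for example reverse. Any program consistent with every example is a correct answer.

map_neg | filter_odd | reverse | unique

Check, running the answer program on each example:
  [-17, 24, 39, -16, -18, -17, 38] -> [17, -24, -39, 16, 18, 17, -38] -> [17, -39, 17] -> [17, -39, 17] -> [17, -39]
  [-17, -37, 3, 18, 4, 33, 22, 42, 3] -> [17, 37, -3, -18, -4, -33, -22, -42, -3] -> [17, 37, -3, -33, -3] -> [-3, -33, -3, 37, 17] -> [-3, -33, 37, 17]
  [26, -22, 9, 0, -9, -1, 9, -1] -> [-26, 22, -9, 0, 9, 1, -9, 1] -> [-9, 9, 1, -9, 1] -> [1, -9, 1, 9, -9] -> [1, -9, 9]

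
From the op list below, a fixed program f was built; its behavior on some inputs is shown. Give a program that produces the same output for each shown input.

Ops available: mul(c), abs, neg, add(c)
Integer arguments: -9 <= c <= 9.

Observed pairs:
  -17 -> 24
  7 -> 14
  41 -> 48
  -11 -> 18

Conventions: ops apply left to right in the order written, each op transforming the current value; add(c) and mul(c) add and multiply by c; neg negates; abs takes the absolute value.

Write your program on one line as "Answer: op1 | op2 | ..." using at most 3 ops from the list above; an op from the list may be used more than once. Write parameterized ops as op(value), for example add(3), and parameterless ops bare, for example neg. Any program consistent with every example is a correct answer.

abs | add(7)

Check, running the answer program on each example:
  -17 -> 17 -> 24
  7 -> 7 -> 14
  41 -> 41 -> 48
  -11 -> 11 -> 18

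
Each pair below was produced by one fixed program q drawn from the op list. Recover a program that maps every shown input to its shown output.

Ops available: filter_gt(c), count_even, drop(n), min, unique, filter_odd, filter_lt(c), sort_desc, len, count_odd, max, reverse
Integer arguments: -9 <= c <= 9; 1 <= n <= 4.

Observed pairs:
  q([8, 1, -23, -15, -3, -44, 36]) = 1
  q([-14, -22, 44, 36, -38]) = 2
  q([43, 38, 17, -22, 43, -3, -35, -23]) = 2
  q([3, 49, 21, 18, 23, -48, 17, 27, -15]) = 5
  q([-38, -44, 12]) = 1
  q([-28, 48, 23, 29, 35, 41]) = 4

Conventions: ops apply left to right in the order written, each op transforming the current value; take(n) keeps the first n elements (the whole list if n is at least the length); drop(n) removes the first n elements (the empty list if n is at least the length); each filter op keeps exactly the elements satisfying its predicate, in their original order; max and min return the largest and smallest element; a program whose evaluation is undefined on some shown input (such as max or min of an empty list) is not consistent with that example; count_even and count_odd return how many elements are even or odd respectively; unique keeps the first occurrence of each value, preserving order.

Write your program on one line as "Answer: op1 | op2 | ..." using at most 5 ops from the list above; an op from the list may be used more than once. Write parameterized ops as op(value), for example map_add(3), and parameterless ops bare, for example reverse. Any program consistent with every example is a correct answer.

drop(2) | filter_gt(5) | sort_desc | len

Check, running the answer program on each example:
  [8, 1, -23, -15, -3, -44, 36] -> [-23, -15, -3, -44, 36] -> [36] -> [36] -> 1
  [-14, -22, 44, 36, -38] -> [44, 36, -38] -> [44, 36] -> [44, 36] -> 2
  [43, 38, 17, -22, 43, -3, -35, -23] -> [17, -22, 43, -3, -35, -23] -> [17, 43] -> [43, 17] -> 2
  [3, 49, 21, 18, 23, -48, 17, 27, -15] -> [21, 18, 23, -48, 17, 27, -15] -> [21, 18, 23, 17, 27] -> [27, 23, 21, 18, 17] -> 5
  [-38, -44, 12] -> [12] -> [12] -> [12] -> 1
  [-28, 48, 23, 29, 35, 41] -> [23, 29, 35, 41] -> [23, 29, 35, 41] -> [41, 35, 29, 23] -> 4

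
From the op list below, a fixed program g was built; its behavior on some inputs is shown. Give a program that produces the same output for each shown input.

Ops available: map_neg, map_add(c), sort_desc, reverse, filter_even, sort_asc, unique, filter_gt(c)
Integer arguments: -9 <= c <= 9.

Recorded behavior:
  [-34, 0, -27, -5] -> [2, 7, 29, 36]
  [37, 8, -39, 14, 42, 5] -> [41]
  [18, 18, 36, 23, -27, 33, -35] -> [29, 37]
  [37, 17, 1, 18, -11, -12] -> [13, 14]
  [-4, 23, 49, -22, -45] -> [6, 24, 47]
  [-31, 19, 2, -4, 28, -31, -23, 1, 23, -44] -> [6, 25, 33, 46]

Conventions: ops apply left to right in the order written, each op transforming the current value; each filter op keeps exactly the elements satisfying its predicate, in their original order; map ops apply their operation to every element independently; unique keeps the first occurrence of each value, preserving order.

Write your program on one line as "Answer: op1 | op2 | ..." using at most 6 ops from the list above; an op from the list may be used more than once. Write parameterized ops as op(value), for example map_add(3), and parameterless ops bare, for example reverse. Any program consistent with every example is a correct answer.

map_add(-2) | map_neg | unique | sort_desc | filter_gt(1) | reverse

Check, running the answer program on each example:
  [-34, 0, -27, -5] -> [-36, -2, -29, -7] -> [36, 2, 29, 7] -> [36, 2, 29, 7] -> [36, 29, 7, 2] -> [36, 29, 7, 2] -> [2, 7, 29, 36]
  [37, 8, -39, 14, 42, 5] -> [35, 6, -41, 12, 40, 3] -> [-35, -6, 41, -12, -40, -3] -> [-35, -6, 41, -12, -40, -3] -> [41, -3, -6, -12, -35, -40] -> [41] -> [41]
  [18, 18, 36, 23, -27, 33, -35] -> [16, 16, 34, 21, -29, 31, -37] -> [-16, -16, -34, -21, 29, -31, 37] -> [-16, -34, -21, 29, -31, 37] -> [37, 29, -16, -21, -31, -34] -> [37, 29] -> [29, 37]
  [37, 17, 1, 18, -11, -12] -> [35, 15, -1, 16, -13, -14] -> [-35, -15, 1, -16, 13, 14] -> [-35, -15, 1, -16, 13, 14] -> [14, 13, 1, -15, -16, -35] -> [14, 13] -> [13, 14]
  [-4, 23, 49, -22, -45] -> [-6, 21, 47, -24, -47] -> [6, -21, -47, 24, 47] -> [6, -21, -47, 24, 47] -> [47, 24, 6, -21, -47] -> [47, 24, 6] -> [6, 24, 47]
  [-31, 19, 2, -4, 28, -31, -23, 1, 23, -44] -> [-33, 17, 0, -6, 26, -33, -25, -1, 21, -46] -> [33, -17, 0, 6, -26, 33, 25, 1, -21, 46] -> [33, -17, 0, 6, -26, 25, 1, -21, 46] -> [46, 33, 25, 6, 1, 0, -17, -21, -26] -> [46, 33, 25, 6] -> [6, 25, 33, 46]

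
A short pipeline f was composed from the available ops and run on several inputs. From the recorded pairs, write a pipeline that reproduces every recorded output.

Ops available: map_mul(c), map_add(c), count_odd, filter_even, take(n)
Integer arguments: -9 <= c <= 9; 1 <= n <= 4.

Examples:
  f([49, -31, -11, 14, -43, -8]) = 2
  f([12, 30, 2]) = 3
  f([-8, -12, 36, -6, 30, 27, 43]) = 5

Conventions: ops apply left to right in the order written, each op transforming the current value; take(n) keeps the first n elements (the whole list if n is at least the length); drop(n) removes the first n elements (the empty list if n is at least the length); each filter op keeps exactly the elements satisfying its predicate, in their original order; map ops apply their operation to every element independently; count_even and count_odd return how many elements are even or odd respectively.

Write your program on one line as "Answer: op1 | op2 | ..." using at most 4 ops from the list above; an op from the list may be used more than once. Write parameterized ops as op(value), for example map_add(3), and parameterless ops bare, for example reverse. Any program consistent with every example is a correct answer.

filter_even | map_add(7) | count_odd

Check, running the answer program on each example:
  [49, -31, -11, 14, -43, -8] -> [14, -8] -> [21, -1] -> 2
  [12, 30, 2] -> [12, 30, 2] -> [19, 37, 9] -> 3
  [-8, -12, 36, -6, 30, 27, 43] -> [-8, -12, 36, -6, 30] -> [-1, -5, 43, 1, 37] -> 5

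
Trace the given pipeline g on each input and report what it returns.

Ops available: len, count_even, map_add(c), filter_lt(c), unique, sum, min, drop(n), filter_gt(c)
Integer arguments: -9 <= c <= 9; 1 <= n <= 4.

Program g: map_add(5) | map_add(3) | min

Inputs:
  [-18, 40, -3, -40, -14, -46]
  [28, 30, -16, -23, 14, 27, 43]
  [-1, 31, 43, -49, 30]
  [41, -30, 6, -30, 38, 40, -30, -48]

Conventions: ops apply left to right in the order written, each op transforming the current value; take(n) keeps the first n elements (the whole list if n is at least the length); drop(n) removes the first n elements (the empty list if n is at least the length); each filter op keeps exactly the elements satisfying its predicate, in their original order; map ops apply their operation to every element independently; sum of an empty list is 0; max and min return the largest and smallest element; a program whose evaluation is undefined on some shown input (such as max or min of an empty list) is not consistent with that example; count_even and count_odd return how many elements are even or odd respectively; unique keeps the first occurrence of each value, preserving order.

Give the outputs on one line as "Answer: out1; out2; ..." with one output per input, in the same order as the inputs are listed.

-38; -15; -41; -40

Execution, op by op:
  [-18, 40, -3, -40, -14, -46] -> [-13, 45, 2, -35, -9, -41] -> [-10, 48, 5, -32, -6, -38] -> -38
  [28, 30, -16, -23, 14, 27, 43] -> [33, 35, -11, -18, 19, 32, 48] -> [36, 38, -8, -15, 22, 35, 51] -> -15
  [-1, 31, 43, -49, 30] -> [4, 36, 48, -44, 35] -> [7, 39, 51, -41, 38] -> -41
  [41, -30, 6, -30, 38, 40, -30, -48] -> [46, -25, 11, -25, 43, 45, -25, -43] -> [49, -22, 14, -22, 46, 48, -22, -40] -> -40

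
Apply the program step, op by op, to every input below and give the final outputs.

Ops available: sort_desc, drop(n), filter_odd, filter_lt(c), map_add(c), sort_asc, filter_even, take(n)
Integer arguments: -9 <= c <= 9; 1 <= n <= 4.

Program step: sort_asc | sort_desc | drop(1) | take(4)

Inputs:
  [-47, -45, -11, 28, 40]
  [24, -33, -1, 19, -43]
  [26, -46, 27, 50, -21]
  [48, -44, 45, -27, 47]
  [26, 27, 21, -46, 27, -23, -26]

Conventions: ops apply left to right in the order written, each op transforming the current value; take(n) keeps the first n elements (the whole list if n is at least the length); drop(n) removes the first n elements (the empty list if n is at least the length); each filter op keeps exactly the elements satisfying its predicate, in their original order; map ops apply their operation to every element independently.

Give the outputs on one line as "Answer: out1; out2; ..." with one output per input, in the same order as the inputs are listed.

Execution, op by op:
  [-47, -45, -11, 28, 40] -> [-47, -45, -11, 28, 40] -> [40, 28, -11, -45, -47] -> [28, -11, -45, -47] -> [28, -11, -45, -47]
  [24, -33, -1, 19, -43] -> [-43, -33, -1, 19, 24] -> [24, 19, -1, -33, -43] -> [19, -1, -33, -43] -> [19, -1, -33, -43]
  [26, -46, 27, 50, -21] -> [-46, -21, 26, 27, 50] -> [50, 27, 26, -21, -46] -> [27, 26, -21, -46] -> [27, 26, -21, -46]
  [48, -44, 45, -27, 47] -> [-44, -27, 45, 47, 48] -> [48, 47, 45, -27, -44] -> [47, 45, -27, -44] -> [47, 45, -27, -44]
  [26, 27, 21, -46, 27, -23, -26] -> [-46, -26, -23, 21, 26, 27, 27] -> [27, 27, 26, 21, -23, -26, -46] -> [27, 26, 21, -23, -26, -46] -> [27, 26, 21, -23]

[28, -11, -45, -47]; [19, -1, -33, -43]; [27, 26, -21, -46]; [47, 45, -27, -44]; [27, 26, 21, -23]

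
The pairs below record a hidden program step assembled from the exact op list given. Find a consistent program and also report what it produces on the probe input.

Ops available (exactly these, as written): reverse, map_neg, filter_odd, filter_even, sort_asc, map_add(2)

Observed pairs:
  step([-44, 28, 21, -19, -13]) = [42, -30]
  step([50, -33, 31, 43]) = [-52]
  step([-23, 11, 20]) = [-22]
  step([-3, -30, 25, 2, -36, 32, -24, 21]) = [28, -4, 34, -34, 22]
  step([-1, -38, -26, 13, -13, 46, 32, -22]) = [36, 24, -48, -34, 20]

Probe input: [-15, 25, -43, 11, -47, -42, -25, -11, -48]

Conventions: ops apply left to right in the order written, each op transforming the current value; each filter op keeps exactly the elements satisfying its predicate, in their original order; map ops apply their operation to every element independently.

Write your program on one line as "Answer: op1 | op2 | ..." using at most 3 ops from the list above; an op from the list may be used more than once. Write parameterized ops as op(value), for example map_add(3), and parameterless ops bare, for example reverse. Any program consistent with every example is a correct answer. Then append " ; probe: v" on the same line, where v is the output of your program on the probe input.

map_add(2) | filter_even | map_neg ; probe: [40, 46]

Check, running the answer program on each example:
  [-44, 28, 21, -19, -13] -> [-42, 30, 23, -17, -11] -> [-42, 30] -> [42, -30]
  [50, -33, 31, 43] -> [52, -31, 33, 45] -> [52] -> [-52]
  [-23, 11, 20] -> [-21, 13, 22] -> [22] -> [-22]
  [-3, -30, 25, 2, -36, 32, -24, 21] -> [-1, -28, 27, 4, -34, 34, -22, 23] -> [-28, 4, -34, 34, -22] -> [28, -4, 34, -34, 22]
  [-1, -38, -26, 13, -13, 46, 32, -22] -> [1, -36, -24, 15, -11, 48, 34, -20] -> [-36, -24, 48, 34, -20] -> [36, 24, -48, -34, 20]
  probe: [-15, 25, -43, 11, -47, -42, -25, -11, -48] -> [-13, 27, -41, 13, -45, -40, -23, -9, -46] -> [-40, -46] -> [40, 46]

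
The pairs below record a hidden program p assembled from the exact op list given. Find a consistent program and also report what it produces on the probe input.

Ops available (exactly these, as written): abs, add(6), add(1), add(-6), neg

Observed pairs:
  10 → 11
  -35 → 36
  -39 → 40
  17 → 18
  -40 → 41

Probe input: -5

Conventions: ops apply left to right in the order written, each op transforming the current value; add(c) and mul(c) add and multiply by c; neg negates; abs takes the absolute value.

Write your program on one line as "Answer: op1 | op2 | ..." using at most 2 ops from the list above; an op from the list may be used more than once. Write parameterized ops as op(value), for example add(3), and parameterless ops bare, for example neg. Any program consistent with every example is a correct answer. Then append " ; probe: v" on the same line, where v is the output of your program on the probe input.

abs | add(1) ; probe: 6

Check, running the answer program on each example:
  10 -> 10 -> 11
  -35 -> 35 -> 36
  -39 -> 39 -> 40
  17 -> 17 -> 18
  -40 -> 40 -> 41
  probe: -5 -> 5 -> 6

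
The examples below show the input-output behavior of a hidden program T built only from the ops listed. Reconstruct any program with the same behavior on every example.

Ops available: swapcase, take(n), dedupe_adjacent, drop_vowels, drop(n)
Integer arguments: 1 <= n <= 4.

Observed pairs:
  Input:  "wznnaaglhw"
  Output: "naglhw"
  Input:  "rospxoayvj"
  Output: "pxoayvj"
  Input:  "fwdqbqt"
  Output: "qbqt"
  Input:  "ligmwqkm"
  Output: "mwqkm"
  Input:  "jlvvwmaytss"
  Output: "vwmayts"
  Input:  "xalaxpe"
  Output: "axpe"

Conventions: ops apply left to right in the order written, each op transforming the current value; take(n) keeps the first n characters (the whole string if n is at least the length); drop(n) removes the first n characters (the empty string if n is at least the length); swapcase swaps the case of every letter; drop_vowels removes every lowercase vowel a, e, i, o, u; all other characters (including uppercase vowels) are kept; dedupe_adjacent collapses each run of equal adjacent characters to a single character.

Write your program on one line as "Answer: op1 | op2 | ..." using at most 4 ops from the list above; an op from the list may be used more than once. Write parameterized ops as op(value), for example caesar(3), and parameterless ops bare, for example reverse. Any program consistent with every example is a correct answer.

swapcase | drop(3) | dedupe_adjacent | swapcase

Check, running the answer program on each example:
  "wznnaaglhw" -> "WZNNAAGLHW" -> "NAAGLHW" -> "NAGLHW" -> "naglhw"
  "rospxoayvj" -> "ROSPXOAYVJ" -> "PXOAYVJ" -> "PXOAYVJ" -> "pxoayvj"
  "fwdqbqt" -> "FWDQBQT" -> "QBQT" -> "QBQT" -> "qbqt"
  "ligmwqkm" -> "LIGMWQKM" -> "MWQKM" -> "MWQKM" -> "mwqkm"
  "jlvvwmaytss" -> "JLVVWMAYTSS" -> "VWMAYTSS" -> "VWMAYTS" -> "vwmayts"
  "xalaxpe" -> "XALAXPE" -> "AXPE" -> "AXPE" -> "axpe"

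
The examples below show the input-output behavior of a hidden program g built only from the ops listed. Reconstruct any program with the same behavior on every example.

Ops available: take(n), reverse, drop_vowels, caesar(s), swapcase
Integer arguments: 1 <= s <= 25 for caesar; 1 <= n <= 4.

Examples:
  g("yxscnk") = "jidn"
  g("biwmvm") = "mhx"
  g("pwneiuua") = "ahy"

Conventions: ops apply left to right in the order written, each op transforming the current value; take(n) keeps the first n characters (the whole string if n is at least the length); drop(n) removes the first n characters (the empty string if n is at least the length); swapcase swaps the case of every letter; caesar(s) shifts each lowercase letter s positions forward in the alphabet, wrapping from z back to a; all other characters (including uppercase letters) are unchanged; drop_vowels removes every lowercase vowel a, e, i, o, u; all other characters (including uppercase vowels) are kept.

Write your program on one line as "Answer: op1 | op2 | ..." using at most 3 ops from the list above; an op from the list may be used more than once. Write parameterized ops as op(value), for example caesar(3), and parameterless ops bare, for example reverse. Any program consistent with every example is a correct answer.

take(4) | drop_vowels | caesar(11)

Check, running the answer program on each example:
  "yxscnk" -> "yxsc" -> "yxsc" -> "jidn"
  "biwmvm" -> "biwm" -> "bwm" -> "mhx"
  "pwneiuua" -> "pwne" -> "pwn" -> "ahy"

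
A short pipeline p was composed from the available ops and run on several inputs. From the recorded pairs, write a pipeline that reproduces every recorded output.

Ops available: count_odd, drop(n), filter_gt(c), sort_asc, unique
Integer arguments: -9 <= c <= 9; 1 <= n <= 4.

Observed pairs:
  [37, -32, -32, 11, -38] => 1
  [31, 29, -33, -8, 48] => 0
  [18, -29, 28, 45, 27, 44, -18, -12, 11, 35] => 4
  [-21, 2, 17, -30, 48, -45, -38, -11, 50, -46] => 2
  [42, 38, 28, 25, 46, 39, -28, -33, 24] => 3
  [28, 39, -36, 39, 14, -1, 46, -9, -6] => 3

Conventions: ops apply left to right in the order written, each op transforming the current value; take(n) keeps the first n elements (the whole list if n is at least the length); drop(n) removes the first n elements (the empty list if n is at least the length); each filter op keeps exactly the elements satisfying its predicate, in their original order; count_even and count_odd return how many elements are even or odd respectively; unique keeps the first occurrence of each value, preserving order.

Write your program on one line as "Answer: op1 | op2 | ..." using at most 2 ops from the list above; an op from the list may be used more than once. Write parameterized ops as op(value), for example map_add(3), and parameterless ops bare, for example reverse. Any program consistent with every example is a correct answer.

drop(3) | count_odd

Check, running the answer program on each example:
  [37, -32, -32, 11, -38] -> [11, -38] -> 1
  [31, 29, -33, -8, 48] -> [-8, 48] -> 0
  [18, -29, 28, 45, 27, 44, -18, -12, 11, 35] -> [45, 27, 44, -18, -12, 11, 35] -> 4
  [-21, 2, 17, -30, 48, -45, -38, -11, 50, -46] -> [-30, 48, -45, -38, -11, 50, -46] -> 2
  [42, 38, 28, 25, 46, 39, -28, -33, 24] -> [25, 46, 39, -28, -33, 24] -> 3
  [28, 39, -36, 39, 14, -1, 46, -9, -6] -> [39, 14, -1, 46, -9, -6] -> 3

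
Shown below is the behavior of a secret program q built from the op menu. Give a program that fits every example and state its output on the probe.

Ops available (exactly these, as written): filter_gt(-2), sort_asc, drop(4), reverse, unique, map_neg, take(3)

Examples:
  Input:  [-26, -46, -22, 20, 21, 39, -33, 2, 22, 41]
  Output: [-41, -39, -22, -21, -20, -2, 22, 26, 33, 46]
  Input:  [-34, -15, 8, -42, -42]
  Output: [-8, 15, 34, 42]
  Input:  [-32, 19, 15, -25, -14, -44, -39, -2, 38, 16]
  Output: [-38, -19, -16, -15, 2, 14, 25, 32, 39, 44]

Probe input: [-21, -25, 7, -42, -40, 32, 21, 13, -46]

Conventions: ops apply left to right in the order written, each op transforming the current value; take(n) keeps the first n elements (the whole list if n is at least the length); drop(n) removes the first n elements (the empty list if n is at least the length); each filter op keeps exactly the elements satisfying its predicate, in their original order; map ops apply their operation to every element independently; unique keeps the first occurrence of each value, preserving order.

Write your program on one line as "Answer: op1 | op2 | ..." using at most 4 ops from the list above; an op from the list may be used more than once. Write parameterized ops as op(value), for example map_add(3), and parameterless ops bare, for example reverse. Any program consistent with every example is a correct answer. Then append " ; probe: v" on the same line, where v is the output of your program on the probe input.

unique | map_neg | sort_asc ; probe: [-32, -21, -13, -7, 21, 25, 40, 42, 46]

Check, running the answer program on each example:
  [-26, -46, -22, 20, 21, 39, -33, 2, 22, 41] -> [-26, -46, -22, 20, 21, 39, -33, 2, 22, 41] -> [26, 46, 22, -20, -21, -39, 33, -2, -22, -41] -> [-41, -39, -22, -21, -20, -2, 22, 26, 33, 46]
  [-34, -15, 8, -42, -42] -> [-34, -15, 8, -42] -> [34, 15, -8, 42] -> [-8, 15, 34, 42]
  [-32, 19, 15, -25, -14, -44, -39, -2, 38, 16] -> [-32, 19, 15, -25, -14, -44, -39, -2, 38, 16] -> [32, -19, -15, 25, 14, 44, 39, 2, -38, -16] -> [-38, -19, -16, -15, 2, 14, 25, 32, 39, 44]
  probe: [-21, -25, 7, -42, -40, 32, 21, 13, -46] -> [-21, -25, 7, -42, -40, 32, 21, 13, -46] -> [21, 25, -7, 42, 40, -32, -21, -13, 46] -> [-32, -21, -13, -7, 21, 25, 40, 42, 46]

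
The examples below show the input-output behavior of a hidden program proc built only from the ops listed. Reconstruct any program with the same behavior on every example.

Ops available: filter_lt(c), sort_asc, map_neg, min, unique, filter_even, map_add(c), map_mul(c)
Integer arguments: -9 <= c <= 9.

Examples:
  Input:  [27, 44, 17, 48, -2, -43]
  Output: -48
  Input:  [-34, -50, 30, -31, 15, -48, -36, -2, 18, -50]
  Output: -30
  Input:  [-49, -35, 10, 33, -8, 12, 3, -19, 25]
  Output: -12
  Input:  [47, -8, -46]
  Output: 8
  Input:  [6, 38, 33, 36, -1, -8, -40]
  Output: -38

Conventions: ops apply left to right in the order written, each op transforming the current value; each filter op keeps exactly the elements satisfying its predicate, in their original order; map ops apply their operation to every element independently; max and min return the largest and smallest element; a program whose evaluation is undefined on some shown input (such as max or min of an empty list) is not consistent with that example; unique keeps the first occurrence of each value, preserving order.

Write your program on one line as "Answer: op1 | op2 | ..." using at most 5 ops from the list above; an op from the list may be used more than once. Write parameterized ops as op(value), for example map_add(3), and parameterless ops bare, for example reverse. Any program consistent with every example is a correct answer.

unique | filter_even | map_neg | min

Check, running the answer program on each example:
  [27, 44, 17, 48, -2, -43] -> [27, 44, 17, 48, -2, -43] -> [44, 48, -2] -> [-44, -48, 2] -> -48
  [-34, -50, 30, -31, 15, -48, -36, -2, 18, -50] -> [-34, -50, 30, -31, 15, -48, -36, -2, 18] -> [-34, -50, 30, -48, -36, -2, 18] -> [34, 50, -30, 48, 36, 2, -18] -> -30
  [-49, -35, 10, 33, -8, 12, 3, -19, 25] -> [-49, -35, 10, 33, -8, 12, 3, -19, 25] -> [10, -8, 12] -> [-10, 8, -12] -> -12
  [47, -8, -46] -> [47, -8, -46] -> [-8, -46] -> [8, 46] -> 8
  [6, 38, 33, 36, -1, -8, -40] -> [6, 38, 33, 36, -1, -8, -40] -> [6, 38, 36, -8, -40] -> [-6, -38, -36, 8, 40] -> -38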